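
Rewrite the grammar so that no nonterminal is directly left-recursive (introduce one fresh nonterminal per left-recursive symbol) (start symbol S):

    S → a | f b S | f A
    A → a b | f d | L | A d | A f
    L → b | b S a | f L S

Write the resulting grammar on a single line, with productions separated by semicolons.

A is directly left-recursive.
For A: α = {d, f}, β = {a b, f d, L}. Rewrite as A → β A' and A' → α A' | ε.

S → a | f b S | f A; A → a b A' | f d A' | L A'; L → b | b S a | f L S; A' → d A' | f A' | ε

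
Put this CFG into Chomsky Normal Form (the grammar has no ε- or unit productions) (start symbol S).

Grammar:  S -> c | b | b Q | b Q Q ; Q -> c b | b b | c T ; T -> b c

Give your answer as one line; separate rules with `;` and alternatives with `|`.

S -> c | b | X1 Q | X1 Y1; Q -> X2 X1 | X1 X1 | X2 T; T -> X1 X2; X1 -> b; X2 -> c; Y1 -> Q Q

Introduce a nonterminal for each terminal appearing in a rule of length ≥ 2: X1 → b, X2 → c.
Binarize each right-hand side of length ≥ 3 by chaining fresh nonterminals (Y1, Y2, …): affected rules were S → X1 Q Q.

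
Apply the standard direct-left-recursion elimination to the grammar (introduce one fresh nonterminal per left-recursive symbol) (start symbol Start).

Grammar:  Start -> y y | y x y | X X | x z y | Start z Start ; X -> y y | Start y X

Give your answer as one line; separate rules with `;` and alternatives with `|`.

Start -> y y Start1 | y x y Start1 | X X Start1 | x z y Start1; X -> y y | Start y X; Start1 -> z Start Start1 | ε

Directly left-recursive nonterminal: Start.
For Start: α = {z Start}, β = {y y, y x y, X X, x z y}. Rewrite as Start → β Start1 and Start1 → α Start1 | ε.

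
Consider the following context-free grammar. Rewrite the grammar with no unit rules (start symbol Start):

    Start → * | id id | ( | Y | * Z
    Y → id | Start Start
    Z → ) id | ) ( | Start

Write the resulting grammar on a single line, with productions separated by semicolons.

Start → * | id id | ( | * Z | id | Start Start; Y → id | Start Start; Z → ) id | ) ( | * | id id | ( | * Z | id | Start Start

Unit pairs: Start ⇒* {Y}; Z ⇒* {Start, Y}.
For each unit pair (A, B), copy every non-unit production of B to A, then drop all unit productions.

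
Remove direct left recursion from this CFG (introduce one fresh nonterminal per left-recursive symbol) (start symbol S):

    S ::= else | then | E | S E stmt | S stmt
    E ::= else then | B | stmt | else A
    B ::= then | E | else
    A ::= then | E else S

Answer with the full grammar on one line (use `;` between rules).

S ::= else S' | then S' | E S'; E ::= else then | B | stmt | else A; B ::= then | E | else; A ::= then | E else S; S' ::= E stmt S' | stmt S' | epsilon

Left recursion appears on S.
For S: α = {E stmt, stmt}, β = {else, then, E}. Rewrite as S → β S' and S' → α S' | ε.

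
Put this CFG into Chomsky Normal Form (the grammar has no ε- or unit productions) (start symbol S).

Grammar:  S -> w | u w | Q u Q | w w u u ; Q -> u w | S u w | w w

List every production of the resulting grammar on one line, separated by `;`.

Introduce a nonterminal for each terminal appearing in a rule of length ≥ 2: X1 → u, X2 → w.
Binarize each right-hand side of length ≥ 3 by chaining fresh nonterminals (Y1, Y2, …): affected rules were S → Q X1 Q; S → X2 X2 X1 X1; Q → S X1 X2.

S -> w | X1 X2 | Q Y1 | X2 Y2; Q -> X1 X2 | S Y4 | X2 X2; X1 -> u; X2 -> w; Y1 -> X1 Q; Y2 -> X2 Y3; Y3 -> X1 X1; Y4 -> X1 X2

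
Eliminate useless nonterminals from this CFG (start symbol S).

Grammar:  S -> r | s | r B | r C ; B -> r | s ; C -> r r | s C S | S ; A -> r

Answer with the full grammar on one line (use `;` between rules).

Generating nonterminals: {A, B, C, S}.
Reachable from S after that: {B, C, S}.
Removed useless symbols: {A} and every production mentioning them.

S -> r | s | r B | r C; B -> r | s; C -> r r | s C S | S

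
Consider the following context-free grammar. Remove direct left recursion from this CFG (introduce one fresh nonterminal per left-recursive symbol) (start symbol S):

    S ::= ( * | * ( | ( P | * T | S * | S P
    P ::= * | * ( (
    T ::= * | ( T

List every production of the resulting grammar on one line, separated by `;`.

Directly left-recursive nonterminal: S.
For S: α = {*, P}, β = {( *, * (, ( P, * T}. Rewrite as S → β S' and S' → α S' | ε.

S ::= ( * S' | * ( S' | ( P S' | * T S'; P ::= * | * ( (; T ::= * | ( T; S' ::= * S' | P S' | ε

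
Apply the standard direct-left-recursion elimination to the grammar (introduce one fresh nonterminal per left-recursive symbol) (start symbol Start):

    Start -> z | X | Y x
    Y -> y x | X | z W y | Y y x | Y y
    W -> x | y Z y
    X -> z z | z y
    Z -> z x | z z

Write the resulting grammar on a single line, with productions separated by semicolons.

Start -> z | X | Y x; Y -> y x Y1 | X Y1 | z W y Y1; W -> x | y Z y; X -> z z | z y; Z -> z x | z z; Y1 -> y x Y1 | y Y1 | ε

Directly left-recursive nonterminal: Y.
For Y: α = {y x, y}, β = {y x, X, z W y}. Rewrite as Y → β Y1 and Y1 → α Y1 | ε.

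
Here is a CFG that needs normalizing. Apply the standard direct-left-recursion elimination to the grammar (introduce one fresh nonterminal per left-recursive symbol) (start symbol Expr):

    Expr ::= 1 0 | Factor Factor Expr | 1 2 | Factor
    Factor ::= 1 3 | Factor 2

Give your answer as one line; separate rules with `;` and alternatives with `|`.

Left recursion appears on Factor.
For Factor: α = {2}, β = {1 3}. Rewrite as Factor → β Factor1 and Factor1 → α Factor1 | ε.

Expr ::= 1 0 | Factor Factor Expr | 1 2 | Factor; Factor ::= 1 3 Factor1; Factor1 ::= 2 Factor1 | epsilon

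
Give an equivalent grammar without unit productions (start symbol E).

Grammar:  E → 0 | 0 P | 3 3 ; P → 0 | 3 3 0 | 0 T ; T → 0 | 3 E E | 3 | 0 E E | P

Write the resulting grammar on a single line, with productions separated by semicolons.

Unit pairs: T ⇒* {P}.
For each unit pair (A, B), copy every non-unit production of B to A, then drop all unit productions.

E → 0 | 0 P | 3 3; P → 0 | 3 3 0 | 0 T; T → 0 | 3 3 0 | 0 T | 3 E E | 3 | 0 E E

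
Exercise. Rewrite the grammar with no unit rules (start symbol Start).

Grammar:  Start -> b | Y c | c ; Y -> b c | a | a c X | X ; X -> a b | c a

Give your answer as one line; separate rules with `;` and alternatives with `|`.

Start -> b | Y c | c; Y -> a b | c a | b c | a | a c X; X -> a b | c a

Unit pairs: Y ⇒* {X}.
For each unit pair (A, B), copy every non-unit production of B to A, then drop all unit productions.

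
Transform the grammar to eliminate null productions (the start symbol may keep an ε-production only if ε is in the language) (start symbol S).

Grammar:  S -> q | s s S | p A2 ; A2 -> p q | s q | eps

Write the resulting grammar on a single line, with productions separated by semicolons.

Nullable nonterminals: {A2}.
ε ∉ L(G), so no ε-production is kept.
For each production, add variants omitting each subset of nullable occurrences: S → p A2 gives p A2 | p.

S -> q | s s S | p A2 | p; A2 -> p q | s q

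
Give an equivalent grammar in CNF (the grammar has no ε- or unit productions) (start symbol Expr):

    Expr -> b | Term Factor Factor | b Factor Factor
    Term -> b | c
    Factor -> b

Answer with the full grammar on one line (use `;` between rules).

Introduce a nonterminal for each terminal appearing in a rule of length ≥ 2: X1 → b.
Binarize each right-hand side of length ≥ 3 by chaining fresh nonterminals (Y1, Y2, …): affected rules were Expr → Term Factor Factor; Expr → X1 Factor Factor.

Expr -> b | Term Y1 | X1 Y2; Term -> b | c; Factor -> b; X1 -> b; Y1 -> Factor Factor; Y2 -> Factor Factor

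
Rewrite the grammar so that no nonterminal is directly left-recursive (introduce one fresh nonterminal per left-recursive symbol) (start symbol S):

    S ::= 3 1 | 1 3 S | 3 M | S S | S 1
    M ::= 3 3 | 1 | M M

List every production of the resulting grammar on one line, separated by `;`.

Directly left-recursive nonterminals: S, M.
For S: α = {S, 1}, β = {3 1, 1 3 S, 3 M}. Rewrite as S → β S' and S' → α S' | ε.
For M: α = {M}, β = {3 3, 1}. Rewrite as M → β M' and M' → α M' | ε.

S ::= 3 1 S' | 1 3 S S' | 3 M S'; M ::= 3 3 M' | 1 M'; S' ::= S S' | 1 S' | ε; M' ::= M M' | ε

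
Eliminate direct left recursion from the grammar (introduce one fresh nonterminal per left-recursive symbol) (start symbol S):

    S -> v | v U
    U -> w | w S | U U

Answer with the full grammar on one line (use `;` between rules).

Directly left-recursive nonterminal: U.
For U: α = {U}, β = {w, w S}. Rewrite as U → β U' and U' → α U' | ε.

S -> v | v U; U -> w U' | w S U'; U' -> U U' | ε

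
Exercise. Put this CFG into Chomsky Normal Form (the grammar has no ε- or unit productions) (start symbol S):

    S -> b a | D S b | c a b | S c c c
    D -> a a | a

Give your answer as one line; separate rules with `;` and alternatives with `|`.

Introduce a nonterminal for each terminal appearing in a rule of length ≥ 2: X1 → b, X2 → a, X3 → c.
Binarize each right-hand side of length ≥ 3 by chaining fresh nonterminals (Y1, Y2, …): affected rules were S → D S X1; S → X3 X2 X1; S → S X3 X3 X3.

S -> X1 X2 | D Y1 | X3 Y2 | S Y3; D -> X2 X2 | a; X1 -> b; X2 -> a; X3 -> c; Y1 -> S X1; Y2 -> X2 X1; Y3 -> X3 Y4; Y4 -> X3 X3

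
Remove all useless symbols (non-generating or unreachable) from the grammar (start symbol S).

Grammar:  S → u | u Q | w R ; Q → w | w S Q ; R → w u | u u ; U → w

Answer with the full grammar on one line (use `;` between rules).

Generating nonterminals: {Q, R, S, U}.
Reachable from S after that: {Q, R, S}.
Removed useless symbols: {U} and every production mentioning them.

S → u | u Q | w R; Q → w | w S Q; R → w u | u u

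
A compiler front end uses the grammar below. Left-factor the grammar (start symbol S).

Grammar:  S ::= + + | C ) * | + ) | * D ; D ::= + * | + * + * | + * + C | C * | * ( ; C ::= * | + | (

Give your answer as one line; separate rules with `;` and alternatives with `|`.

S has alternatives sharing prefix '+': factor to S → + S' with S' → + | ).
D has alternatives sharing prefix '+ *': factor to D → + * D' with D' → ε | + * | + C.
D' has alternatives sharing prefix '+': factor to D' → + D'' with D'' → * | C.

S ::= C ) * | * D | + S'; D ::= C * | * ( | + * D'; C ::= * | + | (; S' ::= + | ); D' ::= ε | + D''; D'' ::= * | C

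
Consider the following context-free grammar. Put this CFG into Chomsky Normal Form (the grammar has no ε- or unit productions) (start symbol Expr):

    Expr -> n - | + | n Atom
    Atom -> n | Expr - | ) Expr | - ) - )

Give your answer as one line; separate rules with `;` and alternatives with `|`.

Introduce a nonterminal for each terminal appearing in a rule of length ≥ 2: X1 → n, X2 → -, X3 → ).
Binarize each right-hand side of length ≥ 3 by chaining fresh nonterminals (Y1, Y2, …): affected rules were Atom → X2 X3 X2 X3.

Expr -> X1 X2 | + | X1 Atom; Atom -> n | Expr X2 | X3 Expr | X2 Y1; X1 -> n; X2 -> -; X3 -> ); Y1 -> X3 Y2; Y2 -> X2 X3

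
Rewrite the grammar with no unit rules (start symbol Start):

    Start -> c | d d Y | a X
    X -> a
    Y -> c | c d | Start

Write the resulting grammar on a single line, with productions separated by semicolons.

Unit pairs: Y ⇒* {Start}.
For every A with A ⇒* B via unit rules, add B's non-unit alternatives to A; then delete every rule of the form X → Y.

Start -> c | d d Y | a X; X -> a; Y -> c | d d Y | a X | c d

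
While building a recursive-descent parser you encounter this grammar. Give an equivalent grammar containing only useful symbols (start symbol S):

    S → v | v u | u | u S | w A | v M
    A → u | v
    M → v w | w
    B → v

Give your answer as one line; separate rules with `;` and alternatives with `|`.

S → v | v u | u | u S | w A | v M; A → u | v; M → v w | w

Generating nonterminals: {A, B, M, S}.
Reachable from S after that: {A, M, S}.
Removed useless symbols: {B} and every production mentioning them.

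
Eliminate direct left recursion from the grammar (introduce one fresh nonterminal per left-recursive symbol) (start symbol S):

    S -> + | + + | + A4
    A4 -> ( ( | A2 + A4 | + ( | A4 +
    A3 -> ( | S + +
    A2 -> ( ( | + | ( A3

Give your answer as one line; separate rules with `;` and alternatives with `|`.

Directly left-recursive nonterminal: A4.
For A4: α = {+}, β = {( (, A2 + A4, + (}. Rewrite as A4 → β A4' and A4' → α A4' | ε.

S -> + | + + | + A4; A4 -> ( ( A4' | A2 + A4 A4' | + ( A4'; A3 -> ( | S + +; A2 -> ( ( | + | ( A3; A4' -> + A4' | ε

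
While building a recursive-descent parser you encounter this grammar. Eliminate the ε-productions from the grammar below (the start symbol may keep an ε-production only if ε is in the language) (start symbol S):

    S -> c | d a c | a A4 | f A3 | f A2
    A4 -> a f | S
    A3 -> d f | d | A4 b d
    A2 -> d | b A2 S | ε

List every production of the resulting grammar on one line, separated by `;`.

Nullable set = {A2}.
ε ∉ L(G), so no ε-production is kept.
Add the nullable-subset variants: S → f A2 gives f A2 | f. A2 → b A2 S gives b A2 S | b S.

S -> c | d a c | a A4 | f A3 | f A2 | f; A4 -> a f | S; A3 -> d f | d | A4 b d; A2 -> d | b A2 S | b S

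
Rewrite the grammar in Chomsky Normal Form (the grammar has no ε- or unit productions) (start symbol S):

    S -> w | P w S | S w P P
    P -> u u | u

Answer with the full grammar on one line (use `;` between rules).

S -> w | P Y1 | S Y2; P -> X2 X2 | u; X1 -> w; X2 -> u; Y1 -> X1 S; Y2 -> X1 Y3; Y3 -> P P

Introduce a nonterminal for each terminal appearing in a rule of length ≥ 2: X1 → w, X2 → u.
Binarize each right-hand side of length ≥ 3 by chaining fresh nonterminals (Y1, Y2, …): affected rules were S → P X1 S; S → S X1 P P.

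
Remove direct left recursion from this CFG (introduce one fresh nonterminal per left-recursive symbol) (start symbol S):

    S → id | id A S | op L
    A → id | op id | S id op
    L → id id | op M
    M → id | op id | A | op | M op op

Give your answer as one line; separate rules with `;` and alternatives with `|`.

Directly left-recursive nonterminal: M.
For M: α = {op op}, β = {id, op id, A, op}. Rewrite as M → β M' and M' → α M' | ε.

S → id | id A S | op L; A → id | op id | S id op; L → id id | op M; M → id M' | op id M' | A M' | op M'; M' → op op M' | ε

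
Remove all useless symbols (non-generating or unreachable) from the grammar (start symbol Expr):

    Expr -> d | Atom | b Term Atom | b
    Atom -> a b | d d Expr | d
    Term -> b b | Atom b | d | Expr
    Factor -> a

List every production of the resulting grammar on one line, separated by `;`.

Expr -> d | Atom | b Term Atom | b; Atom -> a b | d d Expr | d; Term -> b b | Atom b | d | Expr

Generating nonterminals: {Atom, Expr, Factor, Term}.
Reachable from Expr after that: {Atom, Expr, Term}.
Removed useless symbols: {Factor} and every production mentioning them.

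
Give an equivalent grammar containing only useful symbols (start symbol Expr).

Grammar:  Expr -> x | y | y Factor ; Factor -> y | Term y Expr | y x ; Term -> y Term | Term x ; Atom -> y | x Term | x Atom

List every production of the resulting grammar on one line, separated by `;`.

Generating nonterminals: {Atom, Expr, Factor}.
Reachable from Expr after that: {Expr, Factor}.
Removed useless symbols: {Atom, Term} and every production mentioning them.

Expr -> x | y | y Factor; Factor -> y | y x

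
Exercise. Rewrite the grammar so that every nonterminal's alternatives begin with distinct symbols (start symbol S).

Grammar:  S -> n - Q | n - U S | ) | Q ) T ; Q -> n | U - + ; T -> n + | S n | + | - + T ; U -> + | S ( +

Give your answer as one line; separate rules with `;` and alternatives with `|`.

S -> ) | Q ) T | n - S'; Q -> n | U - +; T -> n + | S n | + | - + T; U -> + | S ( +; S' -> Q | U S

S has alternatives sharing prefix 'n -': factor to S → n - S' with S' → Q | U S.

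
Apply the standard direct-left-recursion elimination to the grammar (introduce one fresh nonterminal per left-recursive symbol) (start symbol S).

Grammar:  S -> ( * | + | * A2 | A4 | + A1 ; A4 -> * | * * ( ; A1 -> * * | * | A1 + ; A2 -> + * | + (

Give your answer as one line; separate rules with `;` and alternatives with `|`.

S -> ( * | + | * A2 | A4 | + A1; A4 -> * | * * (; A1 -> * * A1' | * A1'; A2 -> + * | + (; A1' -> + A1' | eps

A1 is directly left-recursive.
For A1: α = {+}, β = {* *, *}. Rewrite as A1 → β A1' and A1' → α A1' | ε.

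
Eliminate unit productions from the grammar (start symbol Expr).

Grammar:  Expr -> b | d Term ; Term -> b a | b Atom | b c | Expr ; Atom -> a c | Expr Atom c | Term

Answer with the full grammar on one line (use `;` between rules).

Unit pairs: Atom ⇒* {Expr, Term}; Term ⇒* {Expr}.
For every A with A ⇒* B via unit rules, add B's non-unit alternatives to A; then delete every rule of the form X → Y.

Expr -> b | d Term; Term -> b a | b Atom | b c | b | d Term; Atom -> b a | b Atom | b c | a c | Expr Atom c | b | d Term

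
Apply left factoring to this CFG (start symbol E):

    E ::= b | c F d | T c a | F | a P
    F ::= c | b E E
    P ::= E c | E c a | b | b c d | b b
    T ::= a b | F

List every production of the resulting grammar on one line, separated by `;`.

P has alternatives sharing prefix 'b': factor to P → b P' with P' → ε | c d | b.
P has alternatives sharing prefix 'E c': factor to P → E c P'' with P'' → ε | a.

E ::= b | c F d | T c a | F | a P; F ::= c | b E E; P ::= b P' | E c P''; T ::= a b | F; P' ::= ε | c d | b; P'' ::= ε | a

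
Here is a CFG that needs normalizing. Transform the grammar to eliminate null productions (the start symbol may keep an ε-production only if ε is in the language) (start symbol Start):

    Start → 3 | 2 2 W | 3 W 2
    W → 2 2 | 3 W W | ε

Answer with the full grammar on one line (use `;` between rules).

The nullable symbols are {W}.
ε ∉ L(G), so no ε-production is kept.
Expand every rule over subsets of its nullable positions: Start → 2 2 W gives 2 2 W | 2 2. Start → 3 W 2 gives 3 W 2 | 3 2. W → 3 W W gives 3 W W | 3 W | 3.

Start → 3 | 2 2 W | 2 2 | 3 W 2 | 3 2; W → 2 2 | 3 W W | 3 W | 3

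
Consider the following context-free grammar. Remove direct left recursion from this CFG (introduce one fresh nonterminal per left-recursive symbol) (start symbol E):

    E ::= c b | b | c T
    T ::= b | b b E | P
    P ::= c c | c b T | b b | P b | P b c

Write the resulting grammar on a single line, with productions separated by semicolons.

E ::= c b | b | c T; T ::= b | b b E | P; P ::= c c P' | c b T P' | b b P'; P' ::= b P' | b c P' | ε

Directly left-recursive nonterminal: P.
For P: α = {b, b c}, β = {c c, c b T, b b}. Rewrite as P → β P' and P' → α P' | ε.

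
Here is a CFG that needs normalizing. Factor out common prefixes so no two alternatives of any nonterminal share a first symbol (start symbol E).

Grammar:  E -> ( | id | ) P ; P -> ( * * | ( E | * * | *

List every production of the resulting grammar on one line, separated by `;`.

E -> ( | id | ) P; P -> ( P' | * P''; P' -> * * | E; P'' -> * | ε

P has alternatives sharing prefix '(': factor to P → ( P' with P' → * * | E.
P has alternatives sharing prefix '*': factor to P → * P'' with P'' → * | ε.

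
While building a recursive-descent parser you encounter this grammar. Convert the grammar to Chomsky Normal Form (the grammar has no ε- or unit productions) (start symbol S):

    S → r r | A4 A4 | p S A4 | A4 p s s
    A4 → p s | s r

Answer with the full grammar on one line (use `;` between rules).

Introduce a nonterminal for each terminal appearing in a rule of length ≥ 2: X1 → r, X2 → p, X3 → s.
Binarize each right-hand side of length ≥ 3 by chaining fresh nonterminals (Y1, Y2, …): affected rules were S → X2 S A4; S → A4 X2 X3 X3.

S → X1 X1 | A4 A4 | X2 Y1 | A4 Y2; A4 → X2 X3 | X3 X1; X1 → r; X2 → p; X3 → s; Y1 → S A4; Y2 → X2 Y3; Y3 → X3 X3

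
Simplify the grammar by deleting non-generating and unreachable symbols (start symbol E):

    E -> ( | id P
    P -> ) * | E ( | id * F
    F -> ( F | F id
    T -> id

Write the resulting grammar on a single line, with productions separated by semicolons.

E -> ( | id P; P -> ) * | E (

Generating nonterminals: {E, P, T}.
Reachable from E after that: {E, P}.
Removed useless symbols: {F, T} and every production mentioning them.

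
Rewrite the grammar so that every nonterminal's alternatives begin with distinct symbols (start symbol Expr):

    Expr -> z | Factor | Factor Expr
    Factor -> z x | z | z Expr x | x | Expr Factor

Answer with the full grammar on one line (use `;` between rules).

Expr has alternatives sharing prefix 'Factor': factor to Expr → Factor Expr1 with Expr1 → ε | Expr.
Factor has alternatives sharing prefix 'z': factor to Factor → z Factor1 with Factor1 → x | ε | Expr x.

Expr -> z | Factor Expr1; Factor -> x | Expr Factor | z Factor1; Expr1 -> ε | Expr; Factor1 -> x | ε | Expr x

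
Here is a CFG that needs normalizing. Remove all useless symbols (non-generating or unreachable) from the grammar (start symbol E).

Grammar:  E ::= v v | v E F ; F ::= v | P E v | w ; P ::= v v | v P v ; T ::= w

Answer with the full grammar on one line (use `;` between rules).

Generating nonterminals: {E, F, P, T}.
Reachable from E after that: {E, F, P}.
Removed useless symbols: {T} and every production mentioning them.

E ::= v v | v E F; F ::= v | P E v | w; P ::= v v | v P v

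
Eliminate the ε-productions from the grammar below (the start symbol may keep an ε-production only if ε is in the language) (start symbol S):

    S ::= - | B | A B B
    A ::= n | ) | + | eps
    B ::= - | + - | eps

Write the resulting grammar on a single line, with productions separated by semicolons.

Nullable nonterminals: {A, B, S}.
ε ∈ L(G) since S is nullable, so keep S → ε.
Expand every rule over subsets of its nullable positions: S → A B B gives A B B | A B | A | B B.

S ::= - | B | A B B | A B | A | B B | eps; A ::= n | ) | +; B ::= - | + -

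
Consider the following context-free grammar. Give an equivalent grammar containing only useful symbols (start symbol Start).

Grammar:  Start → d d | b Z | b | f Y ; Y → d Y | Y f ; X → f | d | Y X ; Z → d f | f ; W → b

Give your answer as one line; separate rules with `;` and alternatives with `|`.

Start → d d | b Z | b; Z → d f | f

Generating nonterminals: {Start, W, X, Z}.
Reachable from Start after that: {Start, Z}.
Removed useless symbols: {W, X, Y} and every production mentioning them.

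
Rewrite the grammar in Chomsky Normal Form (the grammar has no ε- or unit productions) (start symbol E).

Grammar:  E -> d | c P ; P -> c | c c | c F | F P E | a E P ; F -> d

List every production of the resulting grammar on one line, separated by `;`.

E -> d | X1 P; P -> c | X1 X1 | X1 F | F Y1 | X2 Y2; F -> d; X1 -> c; X2 -> a; Y1 -> P E; Y2 -> E P

Introduce a nonterminal for each terminal appearing in a rule of length ≥ 2: X1 → c, X2 → a.
Binarize each right-hand side of length ≥ 3 by chaining fresh nonterminals (Y1, Y2, …): affected rules were P → F P E; P → X2 E P.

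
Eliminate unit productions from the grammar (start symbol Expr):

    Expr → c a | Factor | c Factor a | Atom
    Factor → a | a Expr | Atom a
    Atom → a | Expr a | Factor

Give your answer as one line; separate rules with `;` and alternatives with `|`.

Expr → a | Expr a | a Expr | Atom a | c a | c Factor a; Factor → a | a Expr | Atom a; Atom → a | Expr a | a Expr | Atom a

Unit pairs: Atom ⇒* {Factor}; Expr ⇒* {Atom, Factor}.
For each unit pair (A, B), copy every non-unit production of B to A, then drop all unit productions.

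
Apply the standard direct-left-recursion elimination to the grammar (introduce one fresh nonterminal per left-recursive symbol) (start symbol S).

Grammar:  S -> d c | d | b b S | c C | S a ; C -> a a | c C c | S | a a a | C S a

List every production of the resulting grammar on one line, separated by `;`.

Directly left-recursive nonterminals: S, C.
For S: α = {a}, β = {d c, d, b b S, c C}. Rewrite as S → β S' and S' → α S' | ε.
For C: α = {S a}, β = {a a, c C c, S, a a a}. Rewrite as C → β C' and C' → α C' | ε.

S -> d c S' | d S' | b b S S' | c C S'; C -> a a C' | c C c C' | S C' | a a a C'; S' -> a S' | ε; C' -> S a C' | ε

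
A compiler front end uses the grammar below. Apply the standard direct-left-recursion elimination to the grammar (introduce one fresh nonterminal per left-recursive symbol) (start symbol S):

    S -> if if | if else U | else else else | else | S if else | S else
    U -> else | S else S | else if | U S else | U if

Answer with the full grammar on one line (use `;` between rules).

Left recursion appears on S, U.
For S: α = {if else, else}, β = {if if, if else U, else else else, else}. Rewrite as S → β S' and S' → α S' | ε.
For U: α = {S else, if}, β = {else, S else S, else if}. Rewrite as U → β U' and U' → α U' | ε.

S -> if if S' | if else U S' | else else else S' | else S'; U -> else U' | S else S U' | else if U'; S' -> if else S' | else S' | ε; U' -> S else U' | if U' | ε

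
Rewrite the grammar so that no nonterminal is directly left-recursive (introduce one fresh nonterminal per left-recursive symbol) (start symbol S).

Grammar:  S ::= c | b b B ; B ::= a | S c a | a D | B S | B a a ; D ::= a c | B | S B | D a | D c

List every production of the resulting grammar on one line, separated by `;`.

S ::= c | b b B; B ::= a B' | S c a B' | a D B'; D ::= a c D' | B D' | S B D'; B' ::= S B' | a a B' | ε; D' ::= a D' | c D' | ε

B, D are directly left-recursive.
For B: α = {S, a a}, β = {a, S c a, a D}. Rewrite as B → β B' and B' → α B' | ε.
For D: α = {a, c}, β = {a c, B, S B}. Rewrite as D → β D' and D' → α D' | ε.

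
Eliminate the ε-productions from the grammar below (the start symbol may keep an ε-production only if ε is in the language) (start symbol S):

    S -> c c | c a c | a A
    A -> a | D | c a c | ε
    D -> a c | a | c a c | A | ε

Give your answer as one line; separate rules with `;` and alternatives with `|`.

S -> c c | c a c | a A | a; A -> a | D | c a c; D -> a c | a | c a c | A

The nullable symbols are {A, D}.
ε ∉ L(G), so no ε-production is kept.
Add the nullable-subset variants: S → a A gives a A | a.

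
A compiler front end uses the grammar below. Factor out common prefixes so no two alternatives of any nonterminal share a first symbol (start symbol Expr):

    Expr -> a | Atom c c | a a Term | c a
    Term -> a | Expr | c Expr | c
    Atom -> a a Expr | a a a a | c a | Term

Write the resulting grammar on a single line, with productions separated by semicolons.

Expr has alternatives sharing prefix 'a': factor to Expr → a Expr1 with Expr1 → ε | a Term.
Term has alternatives sharing prefix 'c': factor to Term → c Term1 with Term1 → Expr | ε.
Atom has alternatives sharing prefix 'a a': factor to Atom → a a Atom1 with Atom1 → Expr | a a.

Expr -> Atom c c | c a | a Expr1; Term -> a | Expr | c Term1; Atom -> c a | Term | a a Atom1; Expr1 -> ε | a Term; Term1 -> Expr | ε; Atom1 -> Expr | a a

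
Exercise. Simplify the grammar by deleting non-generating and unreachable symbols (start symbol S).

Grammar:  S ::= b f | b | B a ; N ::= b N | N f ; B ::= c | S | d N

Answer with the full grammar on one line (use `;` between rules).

S ::= b f | b | B a; B ::= c | S

Generating nonterminals: {B, S}.
Reachable from S after that: {B, S}.
Removed useless symbols: {N} and every production mentioning them.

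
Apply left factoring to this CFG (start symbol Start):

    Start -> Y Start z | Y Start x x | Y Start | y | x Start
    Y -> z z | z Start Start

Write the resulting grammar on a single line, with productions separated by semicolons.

Start -> y | x Start | Y Start Start1; Y -> z Y1; Start1 -> z | x x | ε; Y1 -> z | Start Start

Start has alternatives sharing prefix 'Y Start': factor to Start → Y Start Start1 with Start1 → z | x x | ε.
Y has alternatives sharing prefix 'z': factor to Y → z Y1 with Y1 → z | Start Start.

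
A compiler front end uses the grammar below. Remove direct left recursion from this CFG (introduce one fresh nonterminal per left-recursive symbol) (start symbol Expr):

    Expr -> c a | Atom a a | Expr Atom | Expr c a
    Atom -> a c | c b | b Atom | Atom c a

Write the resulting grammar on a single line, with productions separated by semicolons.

Expr -> c a Expr1 | Atom a a Expr1; Atom -> a c Atom1 | c b Atom1 | b Atom Atom1; Expr1 -> Atom Expr1 | c a Expr1 | eps; Atom1 -> c a Atom1 | eps

Directly left-recursive nonterminals: Expr, Atom.
For Expr: α = {Atom, c a}, β = {c a, Atom a a}. Rewrite as Expr → β Expr1 and Expr1 → α Expr1 | ε.
For Atom: α = {c a}, β = {a c, c b, b Atom}. Rewrite as Atom → β Atom1 and Atom1 → α Atom1 | ε.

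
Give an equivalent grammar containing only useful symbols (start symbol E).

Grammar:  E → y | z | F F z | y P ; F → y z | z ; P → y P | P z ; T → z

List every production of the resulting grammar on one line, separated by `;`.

Generating nonterminals: {E, F, T}.
Reachable from E after that: {E, F}.
Removed useless symbols: {P, T} and every production mentioning them.

E → y | z | F F z; F → y z | z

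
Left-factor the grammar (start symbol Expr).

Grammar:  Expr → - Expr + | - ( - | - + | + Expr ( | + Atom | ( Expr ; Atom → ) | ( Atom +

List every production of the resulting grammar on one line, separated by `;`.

Expr has alternatives sharing prefix '-': factor to Expr → - Expr1 with Expr1 → Expr + | ( - | +.
Expr has alternatives sharing prefix '+': factor to Expr → + Expr2 with Expr2 → Expr ( | Atom.

Expr → ( Expr | - Expr1 | + Expr2; Atom → ) | ( Atom +; Expr1 → Expr + | ( - | +; Expr2 → Expr ( | Atom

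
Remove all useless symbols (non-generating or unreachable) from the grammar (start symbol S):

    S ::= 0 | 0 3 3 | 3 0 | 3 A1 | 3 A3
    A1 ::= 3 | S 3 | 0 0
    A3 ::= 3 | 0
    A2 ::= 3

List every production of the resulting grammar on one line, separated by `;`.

S ::= 0 | 0 3 3 | 3 0 | 3 A1 | 3 A3; A1 ::= 3 | S 3 | 0 0; A3 ::= 3 | 0

Generating nonterminals: {A1, A2, A3, S}.
Reachable from S after that: {A1, A3, S}.
Removed useless symbols: {A2} and every production mentioning them.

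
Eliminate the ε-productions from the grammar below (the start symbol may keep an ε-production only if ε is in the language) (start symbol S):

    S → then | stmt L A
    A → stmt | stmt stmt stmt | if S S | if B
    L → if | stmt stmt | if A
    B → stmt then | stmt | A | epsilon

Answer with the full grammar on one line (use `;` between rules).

S → then | stmt L A; A → stmt | stmt stmt stmt | if S S | if B | if; L → if | stmt stmt | if A; B → stmt then | stmt | A

Nullable nonterminals: {B}.
ε ∉ L(G), so no ε-production is kept.
For each production, add variants omitting each subset of nullable occurrences: A → if B gives if B | if.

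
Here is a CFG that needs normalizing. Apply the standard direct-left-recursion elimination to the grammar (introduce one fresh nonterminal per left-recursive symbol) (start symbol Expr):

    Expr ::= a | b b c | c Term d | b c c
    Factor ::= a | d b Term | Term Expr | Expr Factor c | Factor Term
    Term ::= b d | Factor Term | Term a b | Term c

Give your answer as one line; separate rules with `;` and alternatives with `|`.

Expr ::= a | b b c | c Term d | b c c; Factor ::= a Factor1 | d b Term Factor1 | Term Expr Factor1 | Expr Factor c Factor1; Term ::= b d Term1 | Factor Term Term1; Factor1 ::= Term Factor1 | ε; Term1 ::= a b Term1 | c Term1 | ε

Factor, Term are directly left-recursive.
For Factor: α = {Term}, β = {a, d b Term, Term Expr, Expr Factor c}. Rewrite as Factor → β Factor1 and Factor1 → α Factor1 | ε.
For Term: α = {a b, c}, β = {b d, Factor Term}. Rewrite as Term → β Term1 and Term1 → α Term1 | ε.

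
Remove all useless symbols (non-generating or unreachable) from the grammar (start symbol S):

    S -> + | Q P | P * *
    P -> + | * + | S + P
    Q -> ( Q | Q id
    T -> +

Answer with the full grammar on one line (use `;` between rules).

S -> + | P * *; P -> + | * + | S + P

Generating nonterminals: {P, S, T}.
Reachable from S after that: {P, S}.
Removed useless symbols: {Q, T} and every production mentioning them.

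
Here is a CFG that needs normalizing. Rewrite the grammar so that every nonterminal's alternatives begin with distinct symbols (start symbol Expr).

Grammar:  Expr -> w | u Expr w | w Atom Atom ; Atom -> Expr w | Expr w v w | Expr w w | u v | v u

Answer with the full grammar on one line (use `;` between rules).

Expr -> u Expr w | w Expr1; Atom -> u v | v u | Expr w Atom1; Expr1 -> ε | Atom Atom; Atom1 -> ε | v w | w

Expr has alternatives sharing prefix 'w': factor to Expr → w Expr1 with Expr1 → ε | Atom Atom.
Atom has alternatives sharing prefix 'Expr w': factor to Atom → Expr w Atom1 with Atom1 → ε | v w | w.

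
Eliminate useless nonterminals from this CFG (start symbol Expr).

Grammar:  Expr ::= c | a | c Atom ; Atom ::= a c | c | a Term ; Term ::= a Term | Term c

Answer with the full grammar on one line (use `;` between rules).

Expr ::= c | a | c Atom; Atom ::= a c | c

Generating nonterminals: {Atom, Expr}.
Reachable from Expr after that: {Atom, Expr}.
Removed useless symbols: {Term} and every production mentioning them.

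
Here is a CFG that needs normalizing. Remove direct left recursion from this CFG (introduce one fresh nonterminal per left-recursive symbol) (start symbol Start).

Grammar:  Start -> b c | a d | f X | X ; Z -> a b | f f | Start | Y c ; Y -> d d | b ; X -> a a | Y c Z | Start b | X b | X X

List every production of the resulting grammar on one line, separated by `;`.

Start -> b c | a d | f X | X; Z -> a b | f f | Start | Y c; Y -> d d | b; X -> a a X1 | Y c Z X1 | Start b X1; X1 -> b X1 | X X1 | ε

Left recursion appears on X.
For X: α = {b, X}, β = {a a, Y c Z, Start b}. Rewrite as X → β X1 and X1 → α X1 | ε.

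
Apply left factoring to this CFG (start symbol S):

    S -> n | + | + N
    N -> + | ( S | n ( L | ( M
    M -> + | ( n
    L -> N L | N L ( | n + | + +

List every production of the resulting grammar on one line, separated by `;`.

S -> n | + S'; N -> + | n ( L | ( N'; M -> + | ( n; L -> n + | + + | N L L'; S' -> ε | N; N' -> S | M; L' -> ε | (

S has alternatives sharing prefix '+': factor to S → + S' with S' → ε | N.
N has alternatives sharing prefix '(': factor to N → ( N' with N' → S | M.
L has alternatives sharing prefix 'N L': factor to L → N L L' with L' → ε | (.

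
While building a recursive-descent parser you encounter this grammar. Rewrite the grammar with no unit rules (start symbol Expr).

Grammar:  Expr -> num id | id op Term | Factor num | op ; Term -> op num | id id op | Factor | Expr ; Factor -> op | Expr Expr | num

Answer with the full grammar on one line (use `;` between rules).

Unit pairs: Term ⇒* {Expr, Factor}.
For every A with A ⇒* B via unit rules, add B's non-unit alternatives to A; then delete every rule of the form X → Y.

Expr -> num id | id op Term | Factor num | op; Term -> op num | id id op | op | Expr Expr | num | num id | id op Term | Factor num; Factor -> op | Expr Expr | num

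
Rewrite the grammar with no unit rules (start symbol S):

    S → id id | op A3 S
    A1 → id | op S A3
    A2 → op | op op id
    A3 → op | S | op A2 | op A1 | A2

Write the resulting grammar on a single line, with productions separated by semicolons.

S → id id | op A3 S; A1 → id | op S A3; A2 → op | op op id; A3 → op | op op id | id id | op A3 S | op A2 | op A1

Unit pairs: A3 ⇒* {A2, S}.
For each unit pair (A, B), copy every non-unit production of B to A, then drop all unit productions.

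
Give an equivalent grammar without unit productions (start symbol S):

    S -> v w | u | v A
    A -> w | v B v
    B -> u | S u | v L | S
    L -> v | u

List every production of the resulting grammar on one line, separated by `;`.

S -> v w | u | v A; A -> w | v B v; B -> u | S u | v L | v w | v A; L -> v | u

Unit pairs: B ⇒* {S}.
Replace each nonterminal's rules with the union of the non-unit rules of every nonterminal it unit-derives.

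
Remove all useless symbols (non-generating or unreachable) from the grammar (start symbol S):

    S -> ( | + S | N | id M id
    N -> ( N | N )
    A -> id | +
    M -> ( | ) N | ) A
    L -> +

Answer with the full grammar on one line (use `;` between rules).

Generating nonterminals: {A, L, M, S}.
Reachable from S after that: {A, M, S}.
Removed useless symbols: {L, N} and every production mentioning them.

S -> ( | + S | id M id; A -> id | +; M -> ( | ) A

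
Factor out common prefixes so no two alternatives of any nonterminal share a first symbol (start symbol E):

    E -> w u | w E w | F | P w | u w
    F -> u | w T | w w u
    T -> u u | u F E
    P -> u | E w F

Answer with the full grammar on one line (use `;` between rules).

E -> F | P w | u w | w E'; F -> u | w F'; T -> u T'; P -> u | E w F; E' -> u | E w; F' -> T | w u; T' -> u | F E

E has alternatives sharing prefix 'w': factor to E → w E' with E' → u | E w.
F has alternatives sharing prefix 'w': factor to F → w F' with F' → T | w u.
T has alternatives sharing prefix 'u': factor to T → u T' with T' → u | F E.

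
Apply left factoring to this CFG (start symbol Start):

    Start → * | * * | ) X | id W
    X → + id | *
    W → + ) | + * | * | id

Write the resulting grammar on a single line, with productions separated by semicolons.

Start → ) X | id W | * Start1; X → + id | *; W → * | id | + W1; Start1 → ε | *; W1 → ) | *

Start has alternatives sharing prefix '*': factor to Start → * Start1 with Start1 → ε | *.
W has alternatives sharing prefix '+': factor to W → + W1 with W1 → ) | *.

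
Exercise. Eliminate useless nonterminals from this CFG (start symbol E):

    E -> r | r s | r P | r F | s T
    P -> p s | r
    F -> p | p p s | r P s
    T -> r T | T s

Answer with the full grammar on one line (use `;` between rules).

E -> r | r s | r P | r F; P -> p s | r; F -> p | p p s | r P s

Generating nonterminals: {E, F, P}.
Reachable from E after that: {E, F, P}.
Removed useless symbols: {T} and every production mentioning them.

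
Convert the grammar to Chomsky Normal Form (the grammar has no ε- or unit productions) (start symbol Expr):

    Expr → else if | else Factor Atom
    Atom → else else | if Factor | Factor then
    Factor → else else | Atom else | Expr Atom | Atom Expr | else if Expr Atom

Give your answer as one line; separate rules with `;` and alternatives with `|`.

Expr → X1 X2 | X1 Y1; Atom → X1 X1 | X2 Factor | Factor X3; Factor → X1 X1 | Atom X1 | Expr Atom | Atom Expr | X1 Y2; X1 → else; X2 → if; X3 → then; Y1 → Factor Atom; Y2 → X2 Y3; Y3 → Expr Atom

Introduce a nonterminal for each terminal appearing in a rule of length ≥ 2: X1 → else, X2 → if, X3 → then.
Binarize each right-hand side of length ≥ 3 by chaining fresh nonterminals (Y1, Y2, …): affected rules were Expr → X1 Factor Atom; Factor → X1 X2 Expr Atom.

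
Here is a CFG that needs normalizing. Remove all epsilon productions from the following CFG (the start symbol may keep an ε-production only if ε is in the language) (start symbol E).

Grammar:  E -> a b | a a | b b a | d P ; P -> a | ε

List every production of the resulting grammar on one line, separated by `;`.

E -> a b | a a | b b a | d P | d; P -> a

Nullable nonterminals: {P}.
ε ∉ L(G), so no ε-production is kept.
Add the nullable-subset variants: E → d P gives d P | d.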